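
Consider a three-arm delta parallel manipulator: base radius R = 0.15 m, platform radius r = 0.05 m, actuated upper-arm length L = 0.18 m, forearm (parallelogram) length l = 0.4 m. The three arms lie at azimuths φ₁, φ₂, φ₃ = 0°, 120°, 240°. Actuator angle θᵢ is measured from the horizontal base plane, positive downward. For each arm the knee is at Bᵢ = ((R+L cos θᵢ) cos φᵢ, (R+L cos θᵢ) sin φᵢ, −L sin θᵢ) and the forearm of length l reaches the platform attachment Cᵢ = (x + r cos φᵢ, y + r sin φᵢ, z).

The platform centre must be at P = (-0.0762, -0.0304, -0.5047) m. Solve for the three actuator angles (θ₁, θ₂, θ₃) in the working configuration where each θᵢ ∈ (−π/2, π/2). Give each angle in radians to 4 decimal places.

θ₁ = 1.3091, θ₂ = 1.0474, θ₃ = 0.8728

rotate P by −φ1: (-0.0762, -0.0304, -0.5047)
  A cos θ + B sin θ = C:  0.1762·cos θ + -0.5047·sin θ = -0.4419
  γ=atan2(-0.5047,0.1762)=-1.2349;  ψ=arccos(-0.8267)=2.5440;  θ1=γ+ψ≈1.3091
rotate P by −φ2: (0.0118, 0.0812, -0.5047)
  A cos θ + B sin θ = C:  0.0882·cos θ + -0.5047·sin θ = -0.3931
  θ2 = atan2(B,A) + arccos(C/0.5124) = 1.0474
φ3=240.0° → target in arm frame (0.0644, -0.0508)
  A=0.0356, B=-0.5047, C=(l²−L²−A²−y'²−z²)/(2L)=-0.3638
  θ3 = atan2(B,A) + arccos(C/0.5060) = 0.8728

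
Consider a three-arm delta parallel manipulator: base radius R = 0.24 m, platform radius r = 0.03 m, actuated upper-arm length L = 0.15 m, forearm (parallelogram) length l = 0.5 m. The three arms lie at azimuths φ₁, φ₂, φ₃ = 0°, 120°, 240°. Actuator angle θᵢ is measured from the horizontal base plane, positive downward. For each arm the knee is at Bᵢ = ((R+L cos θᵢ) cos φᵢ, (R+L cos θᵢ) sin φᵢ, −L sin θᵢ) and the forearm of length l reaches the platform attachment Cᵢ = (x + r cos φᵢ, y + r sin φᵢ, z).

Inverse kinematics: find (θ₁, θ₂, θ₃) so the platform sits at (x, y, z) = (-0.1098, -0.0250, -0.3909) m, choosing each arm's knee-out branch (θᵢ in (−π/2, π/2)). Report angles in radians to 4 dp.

rotate P by −φ1: (-0.1098, -0.0250, -0.3909)
  A cos θ + B sin θ = C:  0.3198·cos θ + -0.3909·sin θ = -0.0940
  √(A²+B²)=0.5050;  θ1 = -0.8851+1.7580 ≈ 0.8729
φ2=120.0° → target in arm frame (0.0332, 0.1076)
  A=0.1768, B=-0.3909, C=(l²−L²−A²−y'²−z²)/(2L)=0.1063
  γ=atan2(-0.3909,0.1768)=-1.1461;  ψ=arccos(0.2477)=1.3205;  θ2=γ+ψ≈0.1743
rotate P by −φ3: (0.0766, -0.0826, -0.3909)
  A=0.1334, B=-0.3909, C=(l²−L²−A²−y'²−z²)/(2L)=0.1669
  √(A²+B²)=0.4131;  θ3 = -1.2418+1.1549 ≈ -0.0870

θ₁ = 0.8729, θ₂ = 0.1743, θ₃ = -0.0870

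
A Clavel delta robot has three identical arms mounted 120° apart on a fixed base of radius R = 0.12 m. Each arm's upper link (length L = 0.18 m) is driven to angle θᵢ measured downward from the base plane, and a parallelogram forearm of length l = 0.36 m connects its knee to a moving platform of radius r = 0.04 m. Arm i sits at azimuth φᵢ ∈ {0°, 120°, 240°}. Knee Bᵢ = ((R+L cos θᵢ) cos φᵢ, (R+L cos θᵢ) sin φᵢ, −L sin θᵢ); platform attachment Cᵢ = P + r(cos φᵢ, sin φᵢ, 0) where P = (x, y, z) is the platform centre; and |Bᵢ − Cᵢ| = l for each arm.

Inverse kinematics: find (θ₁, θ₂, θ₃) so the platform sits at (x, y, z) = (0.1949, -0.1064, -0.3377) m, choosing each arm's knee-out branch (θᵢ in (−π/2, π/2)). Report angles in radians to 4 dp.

φ1=0.0° → target in arm frame (0.1949, -0.1064)
  A cos θ + B sin θ = C:  -0.1149·cos θ + -0.3377·sin θ = -0.1149
  θ1 = atan2(B,A) + arccos(C/0.3567) = 0.0000
rotate P by −φ2: (-0.1896, -0.1156, -0.3377)
  A cos θ + B sin θ = C:  0.2696·cos θ + -0.3377·sin θ = -0.2858
  √(A²+B²)=0.4321;  θ2 = -0.8971+2.2934 ≈ 1.3964
rotate P by −φ3: (-0.0053, 0.2220, -0.3377)
  A cos θ + B sin θ = C:  0.0853·cos θ + -0.3377·sin θ = -0.2039
  γ=atan2(-0.3377,0.0853)=-1.3234;  ψ=arccos(-0.5853)=2.1961;  θ3=γ+ψ≈0.8727

θ₁ = 0.0000, θ₂ = 1.3964, θ₃ = 0.8727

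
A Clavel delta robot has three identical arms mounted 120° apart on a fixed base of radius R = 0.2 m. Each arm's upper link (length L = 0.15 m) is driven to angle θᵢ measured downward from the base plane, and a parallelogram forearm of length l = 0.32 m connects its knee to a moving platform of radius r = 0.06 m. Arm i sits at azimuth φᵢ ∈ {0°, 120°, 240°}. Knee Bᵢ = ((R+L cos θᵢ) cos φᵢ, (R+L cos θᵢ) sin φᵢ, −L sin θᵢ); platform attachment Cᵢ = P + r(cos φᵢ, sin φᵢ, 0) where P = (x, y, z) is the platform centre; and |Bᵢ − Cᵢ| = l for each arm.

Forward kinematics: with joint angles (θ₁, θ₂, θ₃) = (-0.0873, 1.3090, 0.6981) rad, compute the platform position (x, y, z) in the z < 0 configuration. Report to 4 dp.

arm 1 at φ=0.0°: e+L cos θ1 = 0.2894;  O1 = (0.2894, 0.0000, 0.0131)
arm 2 at φ=120.0°: e+L cos θ2 = 0.1788;  O2 = (-0.0894, 0.1549, -0.1449)
φ3=240.0°: virtual centre (-0.1275, -0.2208, -0.0964), radius l
|O₂|²−|O₁|² = -0.0310;  |O₃|²−|O₁|² = -0.0097
[-0.7577 0.3097 -0.3159]·P = -0.0310;  [-0.8338 -0.4415 -0.2190]·P = -0.0097
det = 0.5928;  x = 0.0281+-0.3497z,  y = -0.0312+0.1645z
sphere 1 gives Az²+Bz+C=0 with A=1.1494, B=0.1464, C=-0.0330;  B²−4AC=0.1730;  roots -0.2446, 0.1173;  negative root z = -0.2446
x = 0.1137, y = -0.0714

(0.1137, -0.0714, -0.2446)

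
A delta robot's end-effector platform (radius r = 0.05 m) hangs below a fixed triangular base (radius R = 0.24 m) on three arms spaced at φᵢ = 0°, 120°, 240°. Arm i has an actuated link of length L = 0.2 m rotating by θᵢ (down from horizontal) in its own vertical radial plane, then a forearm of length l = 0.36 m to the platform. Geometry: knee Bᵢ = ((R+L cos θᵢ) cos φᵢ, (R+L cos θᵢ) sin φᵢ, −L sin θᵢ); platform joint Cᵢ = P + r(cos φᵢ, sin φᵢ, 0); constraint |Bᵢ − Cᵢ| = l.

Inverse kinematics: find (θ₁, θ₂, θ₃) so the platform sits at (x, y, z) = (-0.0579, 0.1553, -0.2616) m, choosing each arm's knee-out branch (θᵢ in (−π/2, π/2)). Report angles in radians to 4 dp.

θ₁ = 1.2217, θ₂ = -0.0873, θ₃ = 1.3962

φ1=0.0° → target in arm frame (-0.0579, 0.1553)
  A cos θ + B sin θ = C:  0.2479·cos θ + -0.2616·sin θ = -0.1610
  θ1 = atan2(B,A) + arccos(C/0.3604) = 1.2217
φ2=120.0° → target in arm frame (0.1634, -0.0275)
  e−x'=0.0266;  (l²−L²−(e−x')²−y'²−z²)/2L = 0.0493
  γ=atan2(-0.2616,0.0266)=-1.4696;  ψ=arccos(0.1873)=1.3823;  θ2=γ+ψ≈-0.0873
arm 3 (φ=240.0°): x'=-0.1055, y'=-0.1278
  A=0.2955, B=-0.2616, C=(l²−L²−A²−y'²−z²)/(2L)=-0.2063
  √(A²+B²)=0.3947;  θ3 = -0.7245+2.1207 ≈ 1.3962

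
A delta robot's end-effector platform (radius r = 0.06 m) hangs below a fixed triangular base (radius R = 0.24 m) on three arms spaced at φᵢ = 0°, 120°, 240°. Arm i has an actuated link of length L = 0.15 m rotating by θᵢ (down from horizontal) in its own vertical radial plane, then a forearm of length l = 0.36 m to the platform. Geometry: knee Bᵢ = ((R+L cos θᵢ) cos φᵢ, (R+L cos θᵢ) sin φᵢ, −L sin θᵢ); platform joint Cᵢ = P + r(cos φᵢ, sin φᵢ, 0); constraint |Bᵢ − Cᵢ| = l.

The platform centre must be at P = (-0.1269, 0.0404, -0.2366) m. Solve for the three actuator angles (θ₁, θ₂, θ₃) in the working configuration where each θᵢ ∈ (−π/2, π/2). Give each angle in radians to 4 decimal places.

rotate P by −φ1: (-0.1269, 0.0404, -0.2366)
  A=0.3069, B=-0.2366, C=(l²−L²−A²−y'²−z²)/(2L)=-0.1490
  √(A²+B²)=0.3875;  θ1 = -0.6568+1.9655 ≈ 1.3087
arm 2 (φ=120.0°): x'=0.0984, y'=0.0897
  A cos θ + B sin θ = C:  0.0816·cos θ + -0.2366·sin θ = 0.1214
  γ=atan2(-0.2366,0.0816)=-1.2388;  ψ=arccos(0.4851)=1.0643;  θ2=γ+ψ≈-0.1745
rotate P by −φ3: (0.0285, -0.1301, -0.2366)
  A=0.1515, B=-0.2366, C=(l²−L²−A²−y'²−z²)/(2L)=0.0374
  √(A²+B²)=0.2810;  θ3 = -1.0011+1.4372 ≈ 0.4360

θ₁ = 1.3087, θ₂ = -0.1745, θ₃ = 0.4360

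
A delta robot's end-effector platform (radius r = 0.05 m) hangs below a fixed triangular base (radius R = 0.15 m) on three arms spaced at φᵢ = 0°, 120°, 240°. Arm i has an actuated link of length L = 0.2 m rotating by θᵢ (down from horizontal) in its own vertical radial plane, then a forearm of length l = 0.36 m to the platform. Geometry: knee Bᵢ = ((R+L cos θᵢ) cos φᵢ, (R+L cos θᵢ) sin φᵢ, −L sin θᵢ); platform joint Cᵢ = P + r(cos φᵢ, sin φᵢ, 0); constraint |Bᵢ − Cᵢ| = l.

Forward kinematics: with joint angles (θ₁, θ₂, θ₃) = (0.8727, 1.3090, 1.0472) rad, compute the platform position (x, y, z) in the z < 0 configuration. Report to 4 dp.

φ1=0.0°: virtual centre (0.2286, 0.0000, -0.1532), radius l
S2 = (0.1518·cos120.0°, 0.1518·sin120.0°, -0.1932) = (-0.0759, 0.1314, -0.1932)
φ3=240.0°: virtual centre (-0.1000, -0.1732, -0.1732), radius l
eliminate P² terms by subtracting sphere 1 from 2 and 3
[-0.6089 0.2629 -0.0799]·P = -0.0154;  [-0.6571 -0.3464 -0.0400]·P = -0.0057
det = 0.3836;  x = 0.0178+-0.0996z,  y = -0.0172+0.0735z
quadratic in z: (1.0153)z²+(0.3459)z+(-0.0614)=0, √Δ=0.6075 → z ∈ {-0.4695, 0.1288}; z = -0.4695 (taking z<0)
x = 0.0645, y = -0.0517

(0.0645, -0.0517, -0.4695)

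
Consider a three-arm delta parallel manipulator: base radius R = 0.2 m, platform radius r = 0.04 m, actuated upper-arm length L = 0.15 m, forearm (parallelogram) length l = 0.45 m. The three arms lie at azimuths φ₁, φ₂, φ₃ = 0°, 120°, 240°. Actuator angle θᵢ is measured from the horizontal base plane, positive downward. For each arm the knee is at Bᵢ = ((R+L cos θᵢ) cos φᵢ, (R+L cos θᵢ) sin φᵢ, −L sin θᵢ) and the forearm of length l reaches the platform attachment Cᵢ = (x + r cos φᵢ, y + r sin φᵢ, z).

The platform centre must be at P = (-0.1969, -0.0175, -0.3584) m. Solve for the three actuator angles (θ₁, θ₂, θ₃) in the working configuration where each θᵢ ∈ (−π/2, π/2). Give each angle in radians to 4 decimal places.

θ₁ = 1.3089, θ₂ = 0.0875, θ₃ = -0.0872

φ1=0.0° → target in arm frame (-0.1969, -0.0175)
  A cos θ + B sin θ = C:  0.3569·cos θ + -0.3584·sin θ = -0.2538
  θ1 = atan2(B,A) + arccos(C/0.5058) = 1.3089
rotate P by −φ2: (0.0833, 0.1793, -0.3584)
  e−x'=0.0767;  (l²−L²−(e−x')²−y'²−z²)/2L = 0.0451
  θ2 = atan2(B,A) + arccos(C/0.3665) = 0.0875
rotate P by −φ3: (0.1136, -0.1618, -0.3584)
  A cos θ + B sin θ = C:  0.0464·cos θ + -0.3584·sin θ = 0.0774
  γ=atan2(-0.3584,0.0464)=-1.4421;  ψ=arccos(0.2142)=1.3549;  θ3=γ+ψ≈-0.0872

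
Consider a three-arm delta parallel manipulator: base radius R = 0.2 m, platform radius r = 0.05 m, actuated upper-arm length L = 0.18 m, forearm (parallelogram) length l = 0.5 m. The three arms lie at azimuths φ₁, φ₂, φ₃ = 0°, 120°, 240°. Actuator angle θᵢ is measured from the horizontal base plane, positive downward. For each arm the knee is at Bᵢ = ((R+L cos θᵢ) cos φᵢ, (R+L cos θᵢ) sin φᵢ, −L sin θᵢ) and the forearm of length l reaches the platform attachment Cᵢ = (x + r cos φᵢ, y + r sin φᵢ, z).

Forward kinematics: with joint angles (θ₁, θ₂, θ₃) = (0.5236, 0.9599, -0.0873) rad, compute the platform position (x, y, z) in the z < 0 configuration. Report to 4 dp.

S1 = (0.3059·cos0.0°, 0.3059·sin0.0°, -0.0900) = (0.3059, 0.0000, -0.0900)
φ2=120.0°: virtual centre (-0.1266, 0.2193, -0.1474), radius l
S3 = (0.3293·cos240.0°, 0.3293·sin240.0°, 0.0157) = (-0.1647, -0.2852, 0.0157)
|S₂|²−|S₁|² = -0.0158;  |S₃|²−|S₁|² = 0.0070
plane₁₂: -0.8650x+0.4386y+-0.1149z = -0.0158
Cramer: x(z) = 0.0065+0.0300z;  y(z) = -0.0231+0.3211z
into |P−S₁|² = l²: 1.1040z² + 0.1472z + -0.1518 = 0;  Δ = 0.6918;  z = -0.4434 or 0.3100 → z<0 root = -0.4434
x = -0.0068, y = -0.1655

(-0.0068, -0.1655, -0.4434)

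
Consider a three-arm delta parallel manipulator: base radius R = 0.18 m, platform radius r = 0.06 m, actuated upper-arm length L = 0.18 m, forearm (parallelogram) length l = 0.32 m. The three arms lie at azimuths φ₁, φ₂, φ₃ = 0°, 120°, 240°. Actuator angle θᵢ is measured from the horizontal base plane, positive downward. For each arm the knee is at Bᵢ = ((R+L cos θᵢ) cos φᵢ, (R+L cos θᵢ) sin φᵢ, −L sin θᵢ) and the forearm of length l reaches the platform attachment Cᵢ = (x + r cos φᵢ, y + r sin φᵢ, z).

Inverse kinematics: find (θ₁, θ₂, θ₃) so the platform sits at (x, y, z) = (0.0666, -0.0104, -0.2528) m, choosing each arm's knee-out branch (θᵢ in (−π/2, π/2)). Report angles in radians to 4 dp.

θ₁ = 0.1745, θ₂ = 0.7851, θ₃ = 0.6979

rotate P by −φ1: (0.0666, -0.0104, -0.2528)
  e−x'=0.0534;  (l²−L²−(e−x')²−y'²−z²)/2L = 0.0087
  √(A²+B²)=0.2584;  θ1 = -1.3626+1.5371 ≈ 0.1745
rotate P by −φ2: (-0.0423, -0.0525, -0.2528)
  A cos θ + B sin θ = C:  0.1623·cos θ + -0.2528·sin θ = -0.0639
  √(A²+B²)=0.3004;  θ2 = -1.0000+1.7851 ≈ 0.7851
rotate P by −φ3: (-0.0243, 0.0629, -0.2528)
  A=0.1443, B=-0.2528, C=(l²−L²−A²−y'²−z²)/(2L)=-0.0519
  γ=atan2(-0.2528,0.1443)=-1.0521;  ψ=arccos(-0.1783)=1.7500;  θ3=γ+ψ≈0.6979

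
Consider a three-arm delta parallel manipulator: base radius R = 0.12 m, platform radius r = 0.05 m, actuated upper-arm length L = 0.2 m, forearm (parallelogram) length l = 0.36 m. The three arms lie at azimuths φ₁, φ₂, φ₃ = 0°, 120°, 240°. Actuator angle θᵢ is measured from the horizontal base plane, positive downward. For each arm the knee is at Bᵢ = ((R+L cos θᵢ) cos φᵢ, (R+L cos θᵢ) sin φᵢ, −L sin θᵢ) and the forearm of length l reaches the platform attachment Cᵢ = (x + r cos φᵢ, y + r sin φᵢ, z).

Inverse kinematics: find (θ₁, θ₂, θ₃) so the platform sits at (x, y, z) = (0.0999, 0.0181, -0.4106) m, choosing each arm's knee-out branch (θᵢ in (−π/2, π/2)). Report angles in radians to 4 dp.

θ₁ = 0.4361, θ₂ = 0.8726, θ₃ = 0.9597

rotate P by −φ1: (0.0999, 0.0181, -0.4106)
  A cos θ + B sin θ = C:  -0.0299·cos θ + -0.4106·sin θ = -0.2005
  √(A²+B²)=0.4117;  θ1 = -1.6435+2.0796 ≈ 0.4361
rotate P by −φ2: (-0.0343, -0.0956, -0.4106)
  A cos θ + B sin θ = C:  0.1043·cos θ + -0.4106·sin θ = -0.2475
  θ2 = atan2(B,A) + arccos(C/0.4236) = 0.8726
rotate P by −φ3: (-0.0656, 0.0775, -0.4106)
  A cos θ + B sin θ = C:  0.1356·cos θ + -0.4106·sin θ = -0.2585
  θ3 = atan2(B,A) + arccos(C/0.4324) = 0.9597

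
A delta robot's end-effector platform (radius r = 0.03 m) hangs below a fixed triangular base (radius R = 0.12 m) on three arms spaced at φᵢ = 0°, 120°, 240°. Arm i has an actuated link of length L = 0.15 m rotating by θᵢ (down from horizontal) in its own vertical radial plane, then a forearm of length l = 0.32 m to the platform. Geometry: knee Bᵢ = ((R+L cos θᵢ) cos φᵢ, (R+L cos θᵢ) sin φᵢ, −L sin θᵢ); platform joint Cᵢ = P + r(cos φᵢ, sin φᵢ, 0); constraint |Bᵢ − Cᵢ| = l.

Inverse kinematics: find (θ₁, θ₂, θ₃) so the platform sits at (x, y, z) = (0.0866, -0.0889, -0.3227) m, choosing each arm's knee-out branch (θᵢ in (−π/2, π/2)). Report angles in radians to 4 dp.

arm 1 (φ=0.0°): x'=0.0866, y'=-0.0889
  e−x'=0.0034;  (l²−L²−(e−x')²−y'²−z²)/2L = -0.1072
  θ1 = atan2(B,A) + arccos(C/0.3227) = 0.3490
φ2=120.0° → target in arm frame (-0.1203, -0.0305)
  A cos θ + B sin θ = C:  0.2103·cos θ + -0.3227·sin θ = -0.2313
  θ2 = atan2(B,A) + arccos(C/0.3852) = 1.2217
φ3=240.0° → target in arm frame (0.0337, 0.1194)
  e−x'=0.0563;  (l²−L²−(e−x')²−y'²−z²)/2L = -0.1389
  √(A²+B²)=0.3276;  θ3 = -1.3980+2.0087 ≈ 0.6107

θ₁ = 0.3490, θ₂ = 1.2217, θ₃ = 0.6107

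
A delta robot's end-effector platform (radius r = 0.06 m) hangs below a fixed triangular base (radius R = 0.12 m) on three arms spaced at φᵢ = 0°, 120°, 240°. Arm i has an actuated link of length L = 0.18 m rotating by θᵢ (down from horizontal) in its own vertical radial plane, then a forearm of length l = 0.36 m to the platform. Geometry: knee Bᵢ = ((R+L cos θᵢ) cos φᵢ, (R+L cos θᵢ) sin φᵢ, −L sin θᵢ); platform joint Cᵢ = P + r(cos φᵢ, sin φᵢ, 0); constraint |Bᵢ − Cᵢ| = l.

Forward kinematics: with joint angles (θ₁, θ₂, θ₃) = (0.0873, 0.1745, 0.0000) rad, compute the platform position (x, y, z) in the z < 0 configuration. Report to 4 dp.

(0.0001, -0.0219, -0.2839)

φ1=0.0°: virtual centre (0.2393, 0.0000, -0.0157), radius l
arm 2 at φ=120.0°: ρ2 = 0.2373;  O2 = (-0.1186, 0.2055, -0.0313)
φ3=240.0°: virtual centre (-0.1200, -0.2078, 0.0000), radius l
subtract pairs → two planes through P
[-0.7159 0.4110 -0.0311]·P = -0.0002;  [-0.7186 -0.4157 0.0314]·P = 0.0001
det = 0.5929;  x = 0.0001+-0.0001z,  y = -0.0004+0.0756z
into |P−O₁|² = l²: 1.0057z² + 0.0314z + -0.0721 = 0;  Δ = 0.2912;  z = -0.2839 or 0.2527 → z<0 root = -0.2839
x = 0.0001, y = -0.0219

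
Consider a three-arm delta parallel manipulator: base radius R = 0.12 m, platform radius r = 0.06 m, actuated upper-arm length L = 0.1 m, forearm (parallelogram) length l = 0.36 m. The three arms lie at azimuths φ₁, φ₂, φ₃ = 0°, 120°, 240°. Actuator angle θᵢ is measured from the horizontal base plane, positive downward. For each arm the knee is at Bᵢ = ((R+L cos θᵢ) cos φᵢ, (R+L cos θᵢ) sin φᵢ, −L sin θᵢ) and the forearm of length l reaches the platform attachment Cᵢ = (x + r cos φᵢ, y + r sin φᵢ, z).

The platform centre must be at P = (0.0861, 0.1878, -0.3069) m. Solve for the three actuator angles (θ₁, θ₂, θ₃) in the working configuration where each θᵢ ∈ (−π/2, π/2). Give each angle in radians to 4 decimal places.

θ₁ = 0.0871, θ₂ = -0.0873, θ₃ = 1.3092

φ1=0.0° → target in arm frame (0.0861, 0.1878)
  e−x'=-0.0261;  (l²−L²−(e−x')²−y'²−z²)/2L = -0.0527
  √(A²+B²)=0.3080;  θ1 = -1.6556+1.7427 ≈ 0.0871
φ2=120.0° → target in arm frame (0.1196, -0.1685)
  e−x'=-0.0596;  (l²−L²−(e−x')²−y'²−z²)/2L = -0.0326
  √(A²+B²)=0.3126;  θ2 = -1.7626+1.6752 ≈ -0.0873
rotate P by −φ3: (-0.2057, -0.0193, -0.3069)
  e−x'=0.2657;  (l²−L²−(e−x')²−y'²−z²)/2L = -0.2278
  √(A²+B²)=0.4059;  θ3 = -0.8572+2.1665 ≈ 1.3092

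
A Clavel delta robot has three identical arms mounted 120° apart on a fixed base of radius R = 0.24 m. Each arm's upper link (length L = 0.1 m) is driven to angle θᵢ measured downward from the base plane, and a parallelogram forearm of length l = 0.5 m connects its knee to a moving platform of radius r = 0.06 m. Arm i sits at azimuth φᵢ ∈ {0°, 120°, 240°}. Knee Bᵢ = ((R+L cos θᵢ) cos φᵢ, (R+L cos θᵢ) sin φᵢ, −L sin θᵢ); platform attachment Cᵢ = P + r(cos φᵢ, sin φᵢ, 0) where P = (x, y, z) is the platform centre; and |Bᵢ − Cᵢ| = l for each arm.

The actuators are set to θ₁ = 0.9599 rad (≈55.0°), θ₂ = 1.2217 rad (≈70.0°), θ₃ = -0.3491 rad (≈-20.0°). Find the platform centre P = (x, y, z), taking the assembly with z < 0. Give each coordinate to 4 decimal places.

centre 1 = (0.2374·cos0.0°, 0.2374·sin0.0°, -0.0819) = (0.2374, 0.0000, -0.0819)
arm 2 at φ=120.0°: (R−r)+L cos θ2 = 0.2142;  centre 2 = (-0.1071, 0.1855, -0.0940)
centre 3 = (0.2740·cos240.0°, 0.2740·sin240.0°, 0.0342) = (-0.1370, -0.2373, 0.0342)
eliminate P² terms by subtracting sphere 1 from 2 and 3
linear system: -0.6889x+0.3710y = -0.0083−-0.0241z; -0.7487x+-0.4745y = 0.0132−0.2322z
Cramer: x(z) = -0.0015+0.1236z;  y(z) = -0.0253+0.2944z
quadratic in z: (1.1020)z²+(0.0899)z+(-0.1856)=0, √Δ=0.9089 → z ∈ {-0.4532, 0.3716}; z = -0.4532 (taking z<0)
x = -0.0575, y = -0.1588

(-0.0575, -0.1588, -0.4532)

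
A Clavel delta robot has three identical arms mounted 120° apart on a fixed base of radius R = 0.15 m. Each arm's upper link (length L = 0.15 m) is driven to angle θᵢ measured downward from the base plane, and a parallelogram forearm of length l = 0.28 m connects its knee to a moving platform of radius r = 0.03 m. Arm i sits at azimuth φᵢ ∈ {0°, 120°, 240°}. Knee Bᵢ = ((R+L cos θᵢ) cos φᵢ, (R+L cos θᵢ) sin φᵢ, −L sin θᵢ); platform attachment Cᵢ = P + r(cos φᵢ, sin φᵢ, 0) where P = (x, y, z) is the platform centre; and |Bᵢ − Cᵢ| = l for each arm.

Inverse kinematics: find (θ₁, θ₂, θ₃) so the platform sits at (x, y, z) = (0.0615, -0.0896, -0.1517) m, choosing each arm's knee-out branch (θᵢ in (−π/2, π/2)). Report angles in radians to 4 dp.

θ₁ = -0.0870, θ₂ = 1.2216, θ₃ = 0.0868

φ1=0.0° → target in arm frame (0.0615, -0.0896)
  e−x'=0.0585;  (l²−L²−(e−x')²−y'²−z²)/2L = 0.0715
  γ=atan2(-0.1517,0.0585)=-1.2027;  ψ=arccos(0.4395)=1.1158;  θ1=γ+ψ≈-0.0870
φ2=120.0° → target in arm frame (-0.1083, -0.0085)
  A=0.2283, B=-0.1517, C=(l²−L²−A²−y'²−z²)/(2L)=-0.0644
  θ2 = atan2(B,A) + arccos(C/0.2741) = 1.2216
arm 3 (φ=240.0°): x'=0.0468, y'=0.0981
  A cos θ + B sin θ = C:  0.0732·cos θ + -0.1517·sin θ = 0.0597
  θ3 = atan2(B,A) + arccos(C/0.1684) = 0.0868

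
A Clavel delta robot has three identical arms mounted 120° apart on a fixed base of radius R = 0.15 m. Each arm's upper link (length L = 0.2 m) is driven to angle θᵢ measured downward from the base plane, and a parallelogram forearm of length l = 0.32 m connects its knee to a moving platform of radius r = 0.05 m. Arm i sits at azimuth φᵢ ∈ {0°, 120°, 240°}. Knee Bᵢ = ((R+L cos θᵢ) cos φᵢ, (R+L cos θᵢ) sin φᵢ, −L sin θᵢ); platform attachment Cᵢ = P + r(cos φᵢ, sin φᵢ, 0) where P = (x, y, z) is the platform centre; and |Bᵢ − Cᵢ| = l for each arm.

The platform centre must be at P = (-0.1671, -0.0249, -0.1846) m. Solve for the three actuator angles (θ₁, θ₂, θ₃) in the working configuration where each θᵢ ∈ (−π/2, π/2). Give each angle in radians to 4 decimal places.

φ1=0.0° → target in arm frame (-0.1671, -0.0249)
  A=0.2671, B=-0.1846, C=(l²−L²−A²−y'²−z²)/(2L)=-0.1091
  √(A²+B²)=0.3247;  θ1 = -0.6047+1.9135 ≈ 1.3087
arm 2 (φ=120.0°): x'=0.0620, y'=0.1572
  A=0.0380, B=-0.1846, C=(l²−L²−A²−y'²−z²)/(2L)=0.0054
  θ2 = atan2(B,A) + arccos(C/0.1885) = 0.1742
rotate P by −φ3: (0.1051, -0.1323, -0.1846)
  A=-0.0051, B=-0.1846, C=(l²−L²−A²−y'²−z²)/(2L)=0.0270
  √(A²+B²)=0.1847;  θ3 = -1.5985+1.4240 ≈ -0.1745

θ₁ = 1.3087, θ₂ = 0.1742, θ₃ = -0.1745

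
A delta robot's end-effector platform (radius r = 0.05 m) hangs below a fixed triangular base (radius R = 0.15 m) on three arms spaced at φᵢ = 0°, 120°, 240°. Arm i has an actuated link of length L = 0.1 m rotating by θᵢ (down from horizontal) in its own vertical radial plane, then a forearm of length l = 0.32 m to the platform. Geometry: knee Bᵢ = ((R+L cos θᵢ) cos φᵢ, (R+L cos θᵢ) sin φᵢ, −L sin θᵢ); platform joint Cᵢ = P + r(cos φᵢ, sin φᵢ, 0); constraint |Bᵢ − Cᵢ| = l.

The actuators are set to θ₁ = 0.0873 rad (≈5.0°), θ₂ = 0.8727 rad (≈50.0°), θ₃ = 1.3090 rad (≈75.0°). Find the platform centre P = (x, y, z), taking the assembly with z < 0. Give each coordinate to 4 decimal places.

φ1=0.0°: virtual centre (0.1996, 0.0000, -0.0087), radius l
arm 2 at φ=120.0°: ρ2 = 0.1643;  S2 = (-0.0821, 0.1423, -0.0766)
S3 = (0.1259·cos240.0°, 0.1259·sin240.0°, -0.0966) = (-0.0629, -0.1090, -0.0966)
subtract pairs → two planes through P
plane₁₂: -0.5635x+0.2845y+-0.1358z = -0.0071
det = 0.2723;  x = 0.0211+-0.2924z,  y = 0.0169+-0.1019z
sphere 1 gives Az²+Bz+C=0 with A=1.0959, B=0.1184, C=-0.0702;  B²−4AC=0.3216;  roots -0.3128, 0.2047;  negative root z = -0.3128
x = 0.1125, y = 0.0487

(0.1125, 0.0487, -0.3128)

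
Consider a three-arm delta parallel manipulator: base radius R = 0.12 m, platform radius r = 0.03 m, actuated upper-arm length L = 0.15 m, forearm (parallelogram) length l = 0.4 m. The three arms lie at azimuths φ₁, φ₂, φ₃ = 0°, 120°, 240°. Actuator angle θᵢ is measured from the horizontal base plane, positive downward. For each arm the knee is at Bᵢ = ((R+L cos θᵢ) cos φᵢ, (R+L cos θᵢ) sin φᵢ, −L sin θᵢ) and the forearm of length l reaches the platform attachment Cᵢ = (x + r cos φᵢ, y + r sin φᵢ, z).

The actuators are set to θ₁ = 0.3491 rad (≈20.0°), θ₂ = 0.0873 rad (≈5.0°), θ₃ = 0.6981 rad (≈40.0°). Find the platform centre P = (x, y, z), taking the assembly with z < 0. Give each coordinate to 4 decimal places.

φ1=0.0°: virtual centre (0.2310, 0.0000, -0.0513), radius l
centre 2 = (0.2394·cos120.0°, 0.2394·sin120.0°, -0.0131) = (-0.1197, 0.2074, -0.0131)
centre 3 = (0.2049·cos240.0°, 0.2049·sin240.0°, -0.0964) = (-0.1025, -0.1775, -0.0964)
eliminate P² terms by subtracting sphere 1 from 2 and 3
[-0.7013 0.4147 0.0765]·P = 0.0015;  [-0.6668 -0.3549 -0.0902]·P = -0.0047
det = 0.5254;  x = 0.0027+-0.0196z,  y = 0.0082+-0.2174z
quadratic in z: (1.0477)z²+(0.1080)z+(-0.1052)=0, √Δ=0.6727 → z ∈ {-0.3726, 0.2695}; z = -0.3726 (taking z<0)
x = 0.0100, y = 0.0892

(0.0100, 0.0892, -0.3726)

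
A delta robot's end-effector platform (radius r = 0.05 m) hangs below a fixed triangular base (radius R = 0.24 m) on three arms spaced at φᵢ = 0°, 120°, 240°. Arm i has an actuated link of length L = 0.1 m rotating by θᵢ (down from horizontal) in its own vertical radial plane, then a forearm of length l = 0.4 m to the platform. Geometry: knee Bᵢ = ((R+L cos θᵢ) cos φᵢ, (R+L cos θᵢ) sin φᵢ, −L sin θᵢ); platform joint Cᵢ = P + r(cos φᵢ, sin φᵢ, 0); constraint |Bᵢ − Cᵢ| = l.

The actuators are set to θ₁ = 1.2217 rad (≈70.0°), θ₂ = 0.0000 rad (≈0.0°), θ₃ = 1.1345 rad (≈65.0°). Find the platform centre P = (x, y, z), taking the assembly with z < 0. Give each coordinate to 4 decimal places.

centre 1 = (0.2242·cos0.0°, 0.2242·sin0.0°, -0.0940) = (0.2242, 0.0000, -0.0940)
arm 2 at φ=120.0°: (R−r)+L cos θ2 = 0.2900;  centre 2 = (-0.1450, 0.2511, 0.0000)
φ3=240.0°: virtual centre (-0.1161, -0.2011, -0.0906), radius l
subtract pairs → two planes through P
[-0.7384 0.5023 0.1879]·P = 0.0250;  [-0.6807 -0.4023 0.0067]·P = 0.0031
det = 0.6389;  x = -0.0181+0.1236z,  y = 0.0231+-0.1925z
quadratic in z: (1.0523)z²+(0.1191)z+(-0.0919)=0, √Δ=0.6333 → z ∈ {-0.3575, 0.2443}; z = -0.3575 (taking z<0)
x = -0.0623, y = 0.0919

(-0.0623, 0.0919, -0.3575)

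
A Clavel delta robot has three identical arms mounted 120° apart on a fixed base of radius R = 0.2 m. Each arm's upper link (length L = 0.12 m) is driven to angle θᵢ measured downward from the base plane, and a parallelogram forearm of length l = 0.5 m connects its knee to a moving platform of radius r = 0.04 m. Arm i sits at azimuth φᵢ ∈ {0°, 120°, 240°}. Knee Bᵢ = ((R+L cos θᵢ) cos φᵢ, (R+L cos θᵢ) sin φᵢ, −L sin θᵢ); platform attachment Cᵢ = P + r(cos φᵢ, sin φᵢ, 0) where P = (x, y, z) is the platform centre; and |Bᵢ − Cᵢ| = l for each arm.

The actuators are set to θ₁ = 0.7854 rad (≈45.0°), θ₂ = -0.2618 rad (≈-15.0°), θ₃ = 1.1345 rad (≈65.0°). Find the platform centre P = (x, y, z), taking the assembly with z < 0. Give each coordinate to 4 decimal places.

(-0.0432, 0.1725, -0.4554)

φ1=0.0°: virtual centre (0.2449, 0.0000, -0.0849), radius l
centre 2 = (0.2759·cos120.0°, 0.2759·sin120.0°, 0.0311) = (-0.1380, 0.2389, 0.0311)
arm 3 at φ=240.0°: ρ3 = 0.2107;  centre 3 = (-0.1054, -0.1825, -0.1088)
|centre ₂|²−|centre ₁|² = 0.0099;  |centre ₃|²−|centre ₁|² = -0.0109
[-0.7656 0.4779 0.2318]·P = 0.0099;  [-0.7004 -0.3650 -0.0478]·P = -0.0109
det = 0.6141;  x = 0.0026+0.1006z,  y = 0.0250+-0.3240z
quadratic in z: (1.1151)z²+(0.1048)z+(-0.1835)=0, √Δ=0.9107 → z ∈ {-0.4554, 0.3614}; z = -0.4554 (taking z<0)
x = -0.0432, y = 0.1725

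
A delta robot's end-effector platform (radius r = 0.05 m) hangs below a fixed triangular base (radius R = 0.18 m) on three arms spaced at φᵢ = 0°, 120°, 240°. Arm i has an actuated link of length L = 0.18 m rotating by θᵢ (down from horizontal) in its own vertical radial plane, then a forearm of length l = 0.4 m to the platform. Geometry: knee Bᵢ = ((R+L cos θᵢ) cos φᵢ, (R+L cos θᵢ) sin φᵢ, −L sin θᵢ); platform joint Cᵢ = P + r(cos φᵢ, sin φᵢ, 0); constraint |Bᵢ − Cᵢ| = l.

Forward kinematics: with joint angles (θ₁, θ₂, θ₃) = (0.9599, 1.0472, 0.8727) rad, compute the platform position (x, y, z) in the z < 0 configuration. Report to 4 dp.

S1 = (0.2332·cos0.0°, 0.2332·sin0.0°, -0.1474) = (0.2332, 0.0000, -0.1474)
arm 2 at φ=120.0°: (R−r)+L cos θ2 = 0.2200;  S2 = (-0.1100, 0.1905, -0.1559)
arm 3 at φ=240.0°: (R−r)+L cos θ3 = 0.2457;  S3 = (-0.1228, -0.2128, -0.1379)
|S₂|²−|S₁|² = -0.0034;  |S₃|²−|S₁|² = 0.0032
plane₁₂: -0.6865x+0.3811y+-0.0169z = -0.0034
Cramer: x(z) = 0.0004+0.0002z;  y(z) = -0.0083+0.0446z
into |P−S₁|² = l²: 1.0020z² + 0.2941z + -0.0840 = 0;  Δ = 0.4231;  z = -0.4713 or 0.1778 → z<0 root = -0.4713
x = 0.0003, y = -0.0293

(0.0003, -0.0293, -0.4713)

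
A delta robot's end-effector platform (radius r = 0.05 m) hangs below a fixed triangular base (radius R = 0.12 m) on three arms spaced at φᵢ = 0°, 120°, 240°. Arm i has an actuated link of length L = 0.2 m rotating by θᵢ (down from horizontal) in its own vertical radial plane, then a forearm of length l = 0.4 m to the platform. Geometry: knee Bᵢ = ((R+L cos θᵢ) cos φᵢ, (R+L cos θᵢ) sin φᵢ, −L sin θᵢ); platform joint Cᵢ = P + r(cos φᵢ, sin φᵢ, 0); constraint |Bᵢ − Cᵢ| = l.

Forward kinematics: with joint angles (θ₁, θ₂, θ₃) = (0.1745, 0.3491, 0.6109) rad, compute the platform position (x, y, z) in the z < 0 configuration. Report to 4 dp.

φ1=0.0°: virtual centre (0.2670, 0.0000, -0.0347), radius l
S2 = (0.2579·cos120.0°, 0.2579·sin120.0°, -0.0684) = (-0.1290, 0.2234, -0.0684)
S3 = (0.2338·cos240.0°, 0.2338·sin240.0°, -0.1147) = (-0.1169, -0.2025, -0.1147)
eliminate P² terms by subtracting sphere 1 from 2 and 3
linear system: -0.7919x+0.4468y = -0.0013−-0.0674z; -0.7678x+-0.4050y = -0.0046−-0.1600z
Cramer: x(z) = 0.0039-0.1488z;  y(z) = 0.0041-0.1130z
sphere 1 gives Az²+Bz+C=0 with A=1.0349, B=0.1468, C=-0.0896;  B²−4AC=0.3924;  roots -0.3736, 0.2317;  negative root z = -0.3736
x = 0.0595, y = 0.0463

(0.0595, 0.0463, -0.3736)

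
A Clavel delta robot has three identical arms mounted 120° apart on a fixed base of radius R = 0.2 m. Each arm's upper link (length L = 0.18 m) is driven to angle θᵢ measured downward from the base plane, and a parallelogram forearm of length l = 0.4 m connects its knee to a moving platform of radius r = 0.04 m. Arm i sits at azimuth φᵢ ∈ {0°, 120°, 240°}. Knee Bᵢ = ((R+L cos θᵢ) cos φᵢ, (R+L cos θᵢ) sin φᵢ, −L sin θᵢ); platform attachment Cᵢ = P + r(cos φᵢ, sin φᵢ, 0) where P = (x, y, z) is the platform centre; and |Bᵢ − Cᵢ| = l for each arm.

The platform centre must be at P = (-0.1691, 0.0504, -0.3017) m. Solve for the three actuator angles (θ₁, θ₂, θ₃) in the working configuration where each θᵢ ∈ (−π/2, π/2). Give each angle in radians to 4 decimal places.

φ1=0.0° → target in arm frame (-0.1691, 0.0504)
  e−x'=0.3291;  (l²−L²−(e−x')²−y'²−z²)/2L = -0.2063
  √(A²+B²)=0.4465;  θ1 = -0.7420+2.0511 ≈ 1.3092
rotate P by −φ2: (0.1282, 0.1212, -0.3017)
  A cos θ + B sin θ = C:  0.0318·cos θ + -0.3017·sin θ = 0.0580
  θ2 = atan2(B,A) + arccos(C/0.3034) = -0.0872
rotate P by −φ3: (0.0409, -0.1716, -0.3017)
  A cos θ + B sin θ = C:  0.1191·cos θ + -0.3017·sin θ = -0.0196
  θ3 = atan2(B,A) + arccos(C/0.3244) = 0.4366

θ₁ = 1.3092, θ₂ = -0.0872, θ₃ = 0.4366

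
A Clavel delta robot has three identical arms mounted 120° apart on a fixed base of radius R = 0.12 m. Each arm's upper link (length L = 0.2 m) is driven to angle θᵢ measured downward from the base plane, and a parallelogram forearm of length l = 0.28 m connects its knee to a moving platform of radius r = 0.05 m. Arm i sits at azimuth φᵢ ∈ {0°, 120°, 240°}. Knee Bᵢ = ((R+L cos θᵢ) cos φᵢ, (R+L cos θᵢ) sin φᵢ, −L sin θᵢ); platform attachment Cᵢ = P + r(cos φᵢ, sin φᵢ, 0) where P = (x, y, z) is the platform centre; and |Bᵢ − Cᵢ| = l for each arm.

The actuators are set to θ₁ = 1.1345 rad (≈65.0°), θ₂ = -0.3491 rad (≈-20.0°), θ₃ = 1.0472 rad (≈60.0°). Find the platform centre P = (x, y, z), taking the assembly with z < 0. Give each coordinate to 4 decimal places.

φ1=0.0°: virtual centre (0.1545, 0.0000, -0.1813), radius l
φ2=120.0°: virtual centre (-0.1290, 0.2234, 0.0684), radius l
φ3=240.0°: virtual centre (-0.0850, -0.1472, -0.1732), radius l
|S₂|²−|S₁|² = 0.0145;  |S₃|²−|S₁|² = 0.0022
linear system: -0.5670x+0.4468y = 0.0145−0.4994z; -0.4790x+-0.2944y = 0.0022−0.0161z
det = 0.3810;  x = -0.0137+0.4049z,  y = 0.0150+-0.6039z
into |P−S₁|² = l²: 1.5286z² + 0.2082z + -0.0170 = 0;  Δ = 0.1474;  z = -0.1937 or 0.0575 → z<0 root = -0.1937
x = -0.0921, y = 0.1319

(-0.0921, 0.1319, -0.1937)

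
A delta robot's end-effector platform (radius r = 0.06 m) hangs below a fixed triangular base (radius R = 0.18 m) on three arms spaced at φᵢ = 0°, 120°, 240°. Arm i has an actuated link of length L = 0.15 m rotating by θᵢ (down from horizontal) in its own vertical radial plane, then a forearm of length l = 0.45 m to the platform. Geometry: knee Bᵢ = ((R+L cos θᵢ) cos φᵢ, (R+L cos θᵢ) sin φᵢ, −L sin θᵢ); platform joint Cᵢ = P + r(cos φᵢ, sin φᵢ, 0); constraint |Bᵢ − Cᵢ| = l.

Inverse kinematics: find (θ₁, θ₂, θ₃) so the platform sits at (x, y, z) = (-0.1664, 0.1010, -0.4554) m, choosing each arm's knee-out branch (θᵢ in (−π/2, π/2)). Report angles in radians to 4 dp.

θ₁ = 1.3962, θ₂ = 0.1747, θ₃ = 0.8728

rotate P by −φ1: (-0.1664, 0.1010, -0.4554)
  e−x'=0.2864;  (l²−L²−(e−x')²−y'²−z²)/2L = -0.3987
  θ1 = atan2(B,A) + arccos(C/0.5380) = 1.3962
arm 2 (φ=120.0°): x'=0.1707, y'=0.0936
  e−x'=-0.0507;  (l²−L²−(e−x')²−y'²−z²)/2L = -0.1291
  θ2 = atan2(B,A) + arccos(C/0.4582) = 0.1747
arm 3 (φ=240.0°): x'=-0.0043, y'=-0.1946
  A cos θ + B sin θ = C:  0.1243·cos θ + -0.4554·sin θ = -0.2690
  θ3 = atan2(B,A) + arccos(C/0.4721) = 0.8728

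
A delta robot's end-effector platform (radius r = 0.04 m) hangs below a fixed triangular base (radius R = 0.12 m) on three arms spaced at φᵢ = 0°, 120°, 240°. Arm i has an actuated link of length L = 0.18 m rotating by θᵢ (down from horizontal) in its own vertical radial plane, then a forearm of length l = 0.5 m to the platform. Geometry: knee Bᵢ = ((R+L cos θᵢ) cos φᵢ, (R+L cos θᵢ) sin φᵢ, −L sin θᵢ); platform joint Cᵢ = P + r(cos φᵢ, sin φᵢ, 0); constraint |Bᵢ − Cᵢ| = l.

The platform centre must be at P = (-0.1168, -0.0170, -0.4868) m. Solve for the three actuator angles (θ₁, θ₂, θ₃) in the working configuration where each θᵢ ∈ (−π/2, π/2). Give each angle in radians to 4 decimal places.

θ₁ = 0.6982, θ₂ = 0.2617, θ₃ = 0.1746

arm 1 (φ=0.0°): x'=-0.1168, y'=-0.0170
  e−x'=0.1968;  (l²−L²−(e−x')²−y'²−z²)/2L = -0.1622
  θ1 = atan2(B,A) + arccos(C/0.5251) = 0.6982
φ2=120.0° → target in arm frame (0.0437, 0.1097)
  A cos θ + B sin θ = C:  0.0363·cos θ + -0.4868·sin θ = -0.0909
  γ=atan2(-0.4868,0.0363)=-1.4963;  ψ=arccos(-0.1862)=1.7581;  θ2=γ+ψ≈0.2617
φ3=240.0° → target in arm frame (0.0731, -0.0927)
  A=0.0069, B=-0.4868, C=(l²−L²−A²−y'²−z²)/(2L)=-0.0778
  √(A²+B²)=0.4868;  θ3 = -1.5567+1.7313 ≈ 0.1746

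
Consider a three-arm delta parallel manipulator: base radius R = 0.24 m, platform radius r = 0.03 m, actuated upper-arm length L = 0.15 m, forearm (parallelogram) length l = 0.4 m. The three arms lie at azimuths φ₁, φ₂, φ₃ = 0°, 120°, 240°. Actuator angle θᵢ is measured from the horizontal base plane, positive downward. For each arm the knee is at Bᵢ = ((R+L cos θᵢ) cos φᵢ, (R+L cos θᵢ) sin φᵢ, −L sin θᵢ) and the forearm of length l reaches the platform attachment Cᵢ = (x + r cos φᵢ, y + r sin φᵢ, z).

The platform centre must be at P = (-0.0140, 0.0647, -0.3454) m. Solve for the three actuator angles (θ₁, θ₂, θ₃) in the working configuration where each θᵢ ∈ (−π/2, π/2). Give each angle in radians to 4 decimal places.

θ₁ = 0.8725, θ₂ = 0.4361, θ₃ = 1.0471

rotate P by −φ1: (-0.0140, 0.0647, -0.3454)
  A=0.2240, B=-0.3454, C=(l²−L²−A²−y'²−z²)/(2L)=-0.1205
  √(A²+B²)=0.4117;  θ1 = -0.9955+1.8680 ≈ 0.8725
rotate P by −φ2: (0.0630, -0.0202, -0.3454)
  e−x'=0.1470;  (l²−L²−(e−x')²−y'²−z²)/2L = -0.0127
  γ=atan2(-0.3454,0.1470)=-1.1685;  ψ=arccos(-0.0338)=1.6046;  θ2=γ+ψ≈0.4361
rotate P by −φ3: (-0.0490, -0.0445, -0.3454)
  e−x'=0.2590;  (l²−L²−(e−x')²−y'²−z²)/2L = -0.1696
  √(A²+B²)=0.4317;  θ3 = -0.9273+1.9745 ≈ 1.0471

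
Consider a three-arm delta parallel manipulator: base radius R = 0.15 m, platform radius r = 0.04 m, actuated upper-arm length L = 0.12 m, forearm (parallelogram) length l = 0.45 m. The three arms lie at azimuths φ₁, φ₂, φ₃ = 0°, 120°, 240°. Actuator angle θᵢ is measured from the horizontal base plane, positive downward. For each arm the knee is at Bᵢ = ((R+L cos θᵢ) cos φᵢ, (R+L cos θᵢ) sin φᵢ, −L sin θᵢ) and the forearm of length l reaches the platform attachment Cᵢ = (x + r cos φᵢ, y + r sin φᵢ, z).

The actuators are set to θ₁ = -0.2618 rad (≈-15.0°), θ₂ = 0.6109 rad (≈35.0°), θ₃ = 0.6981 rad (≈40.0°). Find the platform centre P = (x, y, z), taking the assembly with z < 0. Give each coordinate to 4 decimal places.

(0.1369, 0.0128, -0.4099)

φ1=0.0°: virtual centre (0.2259, 0.0000, 0.0311), radius l
O2 = (0.2083·cos120.0°, 0.2083·sin120.0°, -0.0688) = (-0.1041, 0.1804, -0.0688)
arm 3 at φ=240.0°: (R−r)+L cos θ3 = 0.2019;  O3 = (-0.1010, -0.1749, -0.0771)
subtract pairs → two planes through P
plane₁₂: -0.6601x+0.3608y+-0.1998z = -0.0039
Cramer: x(z) = 0.0070-0.3170z;  y(z) = 0.0020-0.0262z
sphere 1 gives Az²+Bz+C=0 with A=1.1012, B=0.0766, C=-0.1536;  B²−4AC=0.6824;  roots -0.4099, 0.3403;  negative root z = -0.4099
x = 0.1369, y = 0.0128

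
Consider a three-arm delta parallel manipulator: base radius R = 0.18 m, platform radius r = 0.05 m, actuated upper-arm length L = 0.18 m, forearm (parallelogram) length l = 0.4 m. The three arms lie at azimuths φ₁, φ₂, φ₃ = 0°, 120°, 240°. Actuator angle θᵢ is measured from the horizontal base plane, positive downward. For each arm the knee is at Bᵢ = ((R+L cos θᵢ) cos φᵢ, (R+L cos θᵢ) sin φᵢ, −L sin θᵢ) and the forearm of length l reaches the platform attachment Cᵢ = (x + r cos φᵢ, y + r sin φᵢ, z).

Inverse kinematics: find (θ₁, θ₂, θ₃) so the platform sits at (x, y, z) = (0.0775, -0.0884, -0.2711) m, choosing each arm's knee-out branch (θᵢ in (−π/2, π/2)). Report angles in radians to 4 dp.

θ₁ = -0.2620, θ₂ = 0.7856, θ₃ = -0.0002

rotate P by −φ1: (0.0775, -0.0884, -0.2711)
  e−x'=0.0525;  (l²−L²−(e−x')²−y'²−z²)/2L = 0.1209
  √(A²+B²)=0.2761;  θ1 = -1.3795+1.1175 ≈ -0.2620
rotate P by −φ2: (-0.1153, -0.0229, -0.2711)
  A cos θ + B sin θ = C:  0.2453·cos θ + -0.2711·sin θ = -0.0183
  γ=atan2(-0.2711,0.2453)=-0.8353;  ψ=arccos(-0.0501)=1.6209;  θ2=γ+ψ≈0.7856
rotate P by −φ3: (0.0378, 0.1113, -0.2711)
  A=0.0922, B=-0.2711, C=(l²−L²−A²−y'²−z²)/(2L)=0.0923
  γ=atan2(-0.2711,0.0922)=-1.2430;  ψ=arccos(0.3222)=1.2427;  θ3=γ+ψ≈-0.0002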